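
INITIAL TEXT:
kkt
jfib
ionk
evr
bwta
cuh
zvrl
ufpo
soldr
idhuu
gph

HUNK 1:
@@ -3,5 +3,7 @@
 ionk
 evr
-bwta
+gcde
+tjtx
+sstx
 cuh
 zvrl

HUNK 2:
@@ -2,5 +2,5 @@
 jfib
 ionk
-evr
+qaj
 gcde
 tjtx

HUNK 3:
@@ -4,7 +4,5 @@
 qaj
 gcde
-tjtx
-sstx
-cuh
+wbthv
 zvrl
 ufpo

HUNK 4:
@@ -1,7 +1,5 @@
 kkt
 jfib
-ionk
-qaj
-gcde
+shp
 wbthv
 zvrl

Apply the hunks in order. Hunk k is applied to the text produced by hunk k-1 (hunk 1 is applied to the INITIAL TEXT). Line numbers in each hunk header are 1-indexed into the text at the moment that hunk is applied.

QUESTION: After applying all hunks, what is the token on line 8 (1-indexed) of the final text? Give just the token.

Hunk 1: at line 3 remove [bwta] add [gcde,tjtx,sstx] -> 13 lines: kkt jfib ionk evr gcde tjtx sstx cuh zvrl ufpo soldr idhuu gph
Hunk 2: at line 2 remove [evr] add [qaj] -> 13 lines: kkt jfib ionk qaj gcde tjtx sstx cuh zvrl ufpo soldr idhuu gph
Hunk 3: at line 4 remove [tjtx,sstx,cuh] add [wbthv] -> 11 lines: kkt jfib ionk qaj gcde wbthv zvrl ufpo soldr idhuu gph
Hunk 4: at line 1 remove [ionk,qaj,gcde] add [shp] -> 9 lines: kkt jfib shp wbthv zvrl ufpo soldr idhuu gph
Final line 8: idhuu

Answer: idhuu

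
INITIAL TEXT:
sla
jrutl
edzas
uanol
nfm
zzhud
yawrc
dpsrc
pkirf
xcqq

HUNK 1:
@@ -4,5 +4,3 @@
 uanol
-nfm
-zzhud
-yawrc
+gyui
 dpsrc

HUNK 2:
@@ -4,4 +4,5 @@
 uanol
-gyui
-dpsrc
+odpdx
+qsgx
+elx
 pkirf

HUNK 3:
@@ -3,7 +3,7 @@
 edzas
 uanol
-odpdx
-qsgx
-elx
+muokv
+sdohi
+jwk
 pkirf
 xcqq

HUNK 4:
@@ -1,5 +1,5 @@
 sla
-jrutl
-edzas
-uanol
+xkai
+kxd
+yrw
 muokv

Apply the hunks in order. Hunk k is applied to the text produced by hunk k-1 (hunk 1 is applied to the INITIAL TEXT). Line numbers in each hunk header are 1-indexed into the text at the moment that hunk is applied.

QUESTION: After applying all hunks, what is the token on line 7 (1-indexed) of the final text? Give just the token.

Hunk 1: at line 4 remove [nfm,zzhud,yawrc] add [gyui] -> 8 lines: sla jrutl edzas uanol gyui dpsrc pkirf xcqq
Hunk 2: at line 4 remove [gyui,dpsrc] add [odpdx,qsgx,elx] -> 9 lines: sla jrutl edzas uanol odpdx qsgx elx pkirf xcqq
Hunk 3: at line 3 remove [odpdx,qsgx,elx] add [muokv,sdohi,jwk] -> 9 lines: sla jrutl edzas uanol muokv sdohi jwk pkirf xcqq
Hunk 4: at line 1 remove [jrutl,edzas,uanol] add [xkai,kxd,yrw] -> 9 lines: sla xkai kxd yrw muokv sdohi jwk pkirf xcqq
Final line 7: jwk

Answer: jwk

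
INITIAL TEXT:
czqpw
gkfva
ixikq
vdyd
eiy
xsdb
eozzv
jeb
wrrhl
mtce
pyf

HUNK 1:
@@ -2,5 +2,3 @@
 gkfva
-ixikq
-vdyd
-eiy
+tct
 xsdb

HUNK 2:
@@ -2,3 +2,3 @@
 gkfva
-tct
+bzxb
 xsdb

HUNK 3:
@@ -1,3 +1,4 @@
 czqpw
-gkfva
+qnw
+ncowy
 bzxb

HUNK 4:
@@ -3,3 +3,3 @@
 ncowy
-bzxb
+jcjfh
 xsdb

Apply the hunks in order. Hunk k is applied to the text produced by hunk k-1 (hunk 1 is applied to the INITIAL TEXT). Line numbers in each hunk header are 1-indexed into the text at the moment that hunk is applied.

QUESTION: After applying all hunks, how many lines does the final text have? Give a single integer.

Hunk 1: at line 2 remove [ixikq,vdyd,eiy] add [tct] -> 9 lines: czqpw gkfva tct xsdb eozzv jeb wrrhl mtce pyf
Hunk 2: at line 2 remove [tct] add [bzxb] -> 9 lines: czqpw gkfva bzxb xsdb eozzv jeb wrrhl mtce pyf
Hunk 3: at line 1 remove [gkfva] add [qnw,ncowy] -> 10 lines: czqpw qnw ncowy bzxb xsdb eozzv jeb wrrhl mtce pyf
Hunk 4: at line 3 remove [bzxb] add [jcjfh] -> 10 lines: czqpw qnw ncowy jcjfh xsdb eozzv jeb wrrhl mtce pyf
Final line count: 10

Answer: 10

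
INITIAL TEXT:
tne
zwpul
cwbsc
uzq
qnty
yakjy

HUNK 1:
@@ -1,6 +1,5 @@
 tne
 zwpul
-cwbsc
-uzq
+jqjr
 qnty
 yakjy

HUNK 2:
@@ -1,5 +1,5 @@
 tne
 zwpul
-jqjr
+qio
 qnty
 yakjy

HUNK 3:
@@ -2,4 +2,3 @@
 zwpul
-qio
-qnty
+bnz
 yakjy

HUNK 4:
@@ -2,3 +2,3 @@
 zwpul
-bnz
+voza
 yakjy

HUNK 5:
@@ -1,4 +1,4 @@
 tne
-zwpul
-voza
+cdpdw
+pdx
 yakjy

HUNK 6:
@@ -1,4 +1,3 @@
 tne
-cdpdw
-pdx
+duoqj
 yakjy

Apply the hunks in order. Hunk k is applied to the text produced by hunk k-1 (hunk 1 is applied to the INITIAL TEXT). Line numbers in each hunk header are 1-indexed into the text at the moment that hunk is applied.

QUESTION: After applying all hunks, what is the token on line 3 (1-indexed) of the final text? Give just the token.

Hunk 1: at line 1 remove [cwbsc,uzq] add [jqjr] -> 5 lines: tne zwpul jqjr qnty yakjy
Hunk 2: at line 1 remove [jqjr] add [qio] -> 5 lines: tne zwpul qio qnty yakjy
Hunk 3: at line 2 remove [qio,qnty] add [bnz] -> 4 lines: tne zwpul bnz yakjy
Hunk 4: at line 2 remove [bnz] add [voza] -> 4 lines: tne zwpul voza yakjy
Hunk 5: at line 1 remove [zwpul,voza] add [cdpdw,pdx] -> 4 lines: tne cdpdw pdx yakjy
Hunk 6: at line 1 remove [cdpdw,pdx] add [duoqj] -> 3 lines: tne duoqj yakjy
Final line 3: yakjy

Answer: yakjy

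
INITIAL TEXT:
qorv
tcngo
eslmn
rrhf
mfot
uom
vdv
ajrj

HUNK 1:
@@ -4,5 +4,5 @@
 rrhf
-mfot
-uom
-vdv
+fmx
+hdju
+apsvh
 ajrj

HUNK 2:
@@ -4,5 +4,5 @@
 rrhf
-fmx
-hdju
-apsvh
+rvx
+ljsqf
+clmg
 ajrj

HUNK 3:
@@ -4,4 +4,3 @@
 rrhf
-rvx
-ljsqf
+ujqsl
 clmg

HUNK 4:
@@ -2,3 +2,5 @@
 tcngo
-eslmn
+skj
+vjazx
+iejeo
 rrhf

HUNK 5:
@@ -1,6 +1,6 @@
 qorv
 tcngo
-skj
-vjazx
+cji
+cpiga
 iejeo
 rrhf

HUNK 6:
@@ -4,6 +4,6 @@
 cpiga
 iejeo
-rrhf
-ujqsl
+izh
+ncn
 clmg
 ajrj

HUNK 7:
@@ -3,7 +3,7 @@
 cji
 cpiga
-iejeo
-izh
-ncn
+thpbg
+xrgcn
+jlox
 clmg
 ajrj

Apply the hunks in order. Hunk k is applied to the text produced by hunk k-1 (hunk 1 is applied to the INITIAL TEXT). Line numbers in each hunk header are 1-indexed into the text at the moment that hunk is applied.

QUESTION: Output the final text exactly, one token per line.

Hunk 1: at line 4 remove [mfot,uom,vdv] add [fmx,hdju,apsvh] -> 8 lines: qorv tcngo eslmn rrhf fmx hdju apsvh ajrj
Hunk 2: at line 4 remove [fmx,hdju,apsvh] add [rvx,ljsqf,clmg] -> 8 lines: qorv tcngo eslmn rrhf rvx ljsqf clmg ajrj
Hunk 3: at line 4 remove [rvx,ljsqf] add [ujqsl] -> 7 lines: qorv tcngo eslmn rrhf ujqsl clmg ajrj
Hunk 4: at line 2 remove [eslmn] add [skj,vjazx,iejeo] -> 9 lines: qorv tcngo skj vjazx iejeo rrhf ujqsl clmg ajrj
Hunk 5: at line 1 remove [skj,vjazx] add [cji,cpiga] -> 9 lines: qorv tcngo cji cpiga iejeo rrhf ujqsl clmg ajrj
Hunk 6: at line 4 remove [rrhf,ujqsl] add [izh,ncn] -> 9 lines: qorv tcngo cji cpiga iejeo izh ncn clmg ajrj
Hunk 7: at line 3 remove [iejeo,izh,ncn] add [thpbg,xrgcn,jlox] -> 9 lines: qorv tcngo cji cpiga thpbg xrgcn jlox clmg ajrj

Answer: qorv
tcngo
cji
cpiga
thpbg
xrgcn
jlox
clmg
ajrj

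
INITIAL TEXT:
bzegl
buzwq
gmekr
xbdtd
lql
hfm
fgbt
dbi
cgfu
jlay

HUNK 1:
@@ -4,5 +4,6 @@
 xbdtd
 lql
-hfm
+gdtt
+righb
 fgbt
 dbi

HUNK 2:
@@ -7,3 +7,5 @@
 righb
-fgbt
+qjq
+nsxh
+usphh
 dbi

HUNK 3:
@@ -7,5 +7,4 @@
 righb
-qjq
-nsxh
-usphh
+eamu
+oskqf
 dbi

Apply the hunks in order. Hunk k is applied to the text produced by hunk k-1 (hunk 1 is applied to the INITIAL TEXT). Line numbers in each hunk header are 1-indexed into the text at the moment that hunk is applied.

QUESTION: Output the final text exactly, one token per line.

Answer: bzegl
buzwq
gmekr
xbdtd
lql
gdtt
righb
eamu
oskqf
dbi
cgfu
jlay

Derivation:
Hunk 1: at line 4 remove [hfm] add [gdtt,righb] -> 11 lines: bzegl buzwq gmekr xbdtd lql gdtt righb fgbt dbi cgfu jlay
Hunk 2: at line 7 remove [fgbt] add [qjq,nsxh,usphh] -> 13 lines: bzegl buzwq gmekr xbdtd lql gdtt righb qjq nsxh usphh dbi cgfu jlay
Hunk 3: at line 7 remove [qjq,nsxh,usphh] add [eamu,oskqf] -> 12 lines: bzegl buzwq gmekr xbdtd lql gdtt righb eamu oskqf dbi cgfu jlay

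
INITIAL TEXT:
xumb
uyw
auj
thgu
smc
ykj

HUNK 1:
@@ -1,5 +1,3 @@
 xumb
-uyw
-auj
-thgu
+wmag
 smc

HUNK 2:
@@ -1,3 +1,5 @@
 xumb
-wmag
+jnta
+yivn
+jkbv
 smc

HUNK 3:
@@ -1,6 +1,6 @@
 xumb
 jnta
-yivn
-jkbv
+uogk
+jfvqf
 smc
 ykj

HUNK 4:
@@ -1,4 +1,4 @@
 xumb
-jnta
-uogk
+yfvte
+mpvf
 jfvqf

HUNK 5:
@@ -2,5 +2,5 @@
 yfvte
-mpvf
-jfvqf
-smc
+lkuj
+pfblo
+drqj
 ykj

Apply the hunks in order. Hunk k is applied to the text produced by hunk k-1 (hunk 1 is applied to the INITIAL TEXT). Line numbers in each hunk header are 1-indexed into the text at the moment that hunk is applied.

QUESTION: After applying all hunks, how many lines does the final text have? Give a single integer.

Answer: 6

Derivation:
Hunk 1: at line 1 remove [uyw,auj,thgu] add [wmag] -> 4 lines: xumb wmag smc ykj
Hunk 2: at line 1 remove [wmag] add [jnta,yivn,jkbv] -> 6 lines: xumb jnta yivn jkbv smc ykj
Hunk 3: at line 1 remove [yivn,jkbv] add [uogk,jfvqf] -> 6 lines: xumb jnta uogk jfvqf smc ykj
Hunk 4: at line 1 remove [jnta,uogk] add [yfvte,mpvf] -> 6 lines: xumb yfvte mpvf jfvqf smc ykj
Hunk 5: at line 2 remove [mpvf,jfvqf,smc] add [lkuj,pfblo,drqj] -> 6 lines: xumb yfvte lkuj pfblo drqj ykj
Final line count: 6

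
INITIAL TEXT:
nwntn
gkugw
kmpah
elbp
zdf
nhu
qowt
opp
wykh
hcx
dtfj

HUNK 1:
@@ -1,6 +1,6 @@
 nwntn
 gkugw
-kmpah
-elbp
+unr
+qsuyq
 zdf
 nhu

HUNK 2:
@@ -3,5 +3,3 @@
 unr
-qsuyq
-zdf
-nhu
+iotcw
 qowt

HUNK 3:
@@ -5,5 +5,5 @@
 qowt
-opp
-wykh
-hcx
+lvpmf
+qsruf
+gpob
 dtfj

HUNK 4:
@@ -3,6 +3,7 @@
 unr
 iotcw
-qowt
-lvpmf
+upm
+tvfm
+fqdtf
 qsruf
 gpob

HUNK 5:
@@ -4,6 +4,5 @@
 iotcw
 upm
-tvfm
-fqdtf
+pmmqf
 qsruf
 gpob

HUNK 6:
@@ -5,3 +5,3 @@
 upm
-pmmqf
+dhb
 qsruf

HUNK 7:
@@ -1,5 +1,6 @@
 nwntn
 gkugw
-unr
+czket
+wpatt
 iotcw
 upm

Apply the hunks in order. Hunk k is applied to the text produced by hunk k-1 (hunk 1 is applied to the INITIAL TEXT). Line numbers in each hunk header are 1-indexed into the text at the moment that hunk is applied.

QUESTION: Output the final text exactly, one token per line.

Answer: nwntn
gkugw
czket
wpatt
iotcw
upm
dhb
qsruf
gpob
dtfj

Derivation:
Hunk 1: at line 1 remove [kmpah,elbp] add [unr,qsuyq] -> 11 lines: nwntn gkugw unr qsuyq zdf nhu qowt opp wykh hcx dtfj
Hunk 2: at line 3 remove [qsuyq,zdf,nhu] add [iotcw] -> 9 lines: nwntn gkugw unr iotcw qowt opp wykh hcx dtfj
Hunk 3: at line 5 remove [opp,wykh,hcx] add [lvpmf,qsruf,gpob] -> 9 lines: nwntn gkugw unr iotcw qowt lvpmf qsruf gpob dtfj
Hunk 4: at line 3 remove [qowt,lvpmf] add [upm,tvfm,fqdtf] -> 10 lines: nwntn gkugw unr iotcw upm tvfm fqdtf qsruf gpob dtfj
Hunk 5: at line 4 remove [tvfm,fqdtf] add [pmmqf] -> 9 lines: nwntn gkugw unr iotcw upm pmmqf qsruf gpob dtfj
Hunk 6: at line 5 remove [pmmqf] add [dhb] -> 9 lines: nwntn gkugw unr iotcw upm dhb qsruf gpob dtfj
Hunk 7: at line 1 remove [unr] add [czket,wpatt] -> 10 lines: nwntn gkugw czket wpatt iotcw upm dhb qsruf gpob dtfj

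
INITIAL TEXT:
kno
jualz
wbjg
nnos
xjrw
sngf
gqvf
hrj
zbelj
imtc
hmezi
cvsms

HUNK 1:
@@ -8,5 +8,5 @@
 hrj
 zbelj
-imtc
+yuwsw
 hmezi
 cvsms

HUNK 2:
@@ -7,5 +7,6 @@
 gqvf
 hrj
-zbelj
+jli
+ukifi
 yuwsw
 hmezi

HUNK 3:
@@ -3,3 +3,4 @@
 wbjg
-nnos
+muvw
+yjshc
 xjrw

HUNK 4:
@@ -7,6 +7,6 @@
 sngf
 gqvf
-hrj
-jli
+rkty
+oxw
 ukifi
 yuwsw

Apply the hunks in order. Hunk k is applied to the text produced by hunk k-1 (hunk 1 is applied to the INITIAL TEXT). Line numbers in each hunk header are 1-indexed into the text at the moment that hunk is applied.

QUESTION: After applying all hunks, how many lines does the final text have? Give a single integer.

Hunk 1: at line 8 remove [imtc] add [yuwsw] -> 12 lines: kno jualz wbjg nnos xjrw sngf gqvf hrj zbelj yuwsw hmezi cvsms
Hunk 2: at line 7 remove [zbelj] add [jli,ukifi] -> 13 lines: kno jualz wbjg nnos xjrw sngf gqvf hrj jli ukifi yuwsw hmezi cvsms
Hunk 3: at line 3 remove [nnos] add [muvw,yjshc] -> 14 lines: kno jualz wbjg muvw yjshc xjrw sngf gqvf hrj jli ukifi yuwsw hmezi cvsms
Hunk 4: at line 7 remove [hrj,jli] add [rkty,oxw] -> 14 lines: kno jualz wbjg muvw yjshc xjrw sngf gqvf rkty oxw ukifi yuwsw hmezi cvsms
Final line count: 14

Answer: 14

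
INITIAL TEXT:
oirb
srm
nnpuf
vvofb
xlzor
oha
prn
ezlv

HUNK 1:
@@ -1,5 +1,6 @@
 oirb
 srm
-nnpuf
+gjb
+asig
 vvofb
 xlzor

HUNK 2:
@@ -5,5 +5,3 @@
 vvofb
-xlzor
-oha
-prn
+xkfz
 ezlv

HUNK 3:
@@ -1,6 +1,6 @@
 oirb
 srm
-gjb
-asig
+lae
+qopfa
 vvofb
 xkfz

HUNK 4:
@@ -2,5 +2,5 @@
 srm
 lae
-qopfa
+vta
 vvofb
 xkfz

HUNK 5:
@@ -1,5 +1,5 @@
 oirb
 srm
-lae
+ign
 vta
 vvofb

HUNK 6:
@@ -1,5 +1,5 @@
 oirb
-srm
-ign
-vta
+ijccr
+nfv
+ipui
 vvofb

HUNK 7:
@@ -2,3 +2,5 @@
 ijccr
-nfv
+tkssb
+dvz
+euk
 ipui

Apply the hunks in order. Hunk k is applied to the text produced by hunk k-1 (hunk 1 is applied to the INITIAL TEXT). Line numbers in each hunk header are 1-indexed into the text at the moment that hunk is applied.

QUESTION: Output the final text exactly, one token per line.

Hunk 1: at line 1 remove [nnpuf] add [gjb,asig] -> 9 lines: oirb srm gjb asig vvofb xlzor oha prn ezlv
Hunk 2: at line 5 remove [xlzor,oha,prn] add [xkfz] -> 7 lines: oirb srm gjb asig vvofb xkfz ezlv
Hunk 3: at line 1 remove [gjb,asig] add [lae,qopfa] -> 7 lines: oirb srm lae qopfa vvofb xkfz ezlv
Hunk 4: at line 2 remove [qopfa] add [vta] -> 7 lines: oirb srm lae vta vvofb xkfz ezlv
Hunk 5: at line 1 remove [lae] add [ign] -> 7 lines: oirb srm ign vta vvofb xkfz ezlv
Hunk 6: at line 1 remove [srm,ign,vta] add [ijccr,nfv,ipui] -> 7 lines: oirb ijccr nfv ipui vvofb xkfz ezlv
Hunk 7: at line 2 remove [nfv] add [tkssb,dvz,euk] -> 9 lines: oirb ijccr tkssb dvz euk ipui vvofb xkfz ezlv

Answer: oirb
ijccr
tkssb
dvz
euk
ipui
vvofb
xkfz
ezlv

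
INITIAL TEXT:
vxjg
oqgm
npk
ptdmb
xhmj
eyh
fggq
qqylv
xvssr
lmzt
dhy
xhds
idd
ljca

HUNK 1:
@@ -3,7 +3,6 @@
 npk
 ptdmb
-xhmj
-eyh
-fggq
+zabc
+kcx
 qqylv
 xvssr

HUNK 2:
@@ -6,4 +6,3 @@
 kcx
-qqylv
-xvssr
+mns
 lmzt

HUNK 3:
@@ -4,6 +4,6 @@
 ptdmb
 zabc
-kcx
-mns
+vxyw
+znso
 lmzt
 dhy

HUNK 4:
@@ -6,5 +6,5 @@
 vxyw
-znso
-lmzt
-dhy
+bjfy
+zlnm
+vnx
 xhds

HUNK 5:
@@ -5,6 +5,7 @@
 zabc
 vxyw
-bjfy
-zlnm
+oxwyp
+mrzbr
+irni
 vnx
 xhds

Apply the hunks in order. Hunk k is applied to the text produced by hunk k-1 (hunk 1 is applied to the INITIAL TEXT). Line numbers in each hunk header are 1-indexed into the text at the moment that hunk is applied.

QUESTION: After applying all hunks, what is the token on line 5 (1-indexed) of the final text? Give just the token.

Hunk 1: at line 3 remove [xhmj,eyh,fggq] add [zabc,kcx] -> 13 lines: vxjg oqgm npk ptdmb zabc kcx qqylv xvssr lmzt dhy xhds idd ljca
Hunk 2: at line 6 remove [qqylv,xvssr] add [mns] -> 12 lines: vxjg oqgm npk ptdmb zabc kcx mns lmzt dhy xhds idd ljca
Hunk 3: at line 4 remove [kcx,mns] add [vxyw,znso] -> 12 lines: vxjg oqgm npk ptdmb zabc vxyw znso lmzt dhy xhds idd ljca
Hunk 4: at line 6 remove [znso,lmzt,dhy] add [bjfy,zlnm,vnx] -> 12 lines: vxjg oqgm npk ptdmb zabc vxyw bjfy zlnm vnx xhds idd ljca
Hunk 5: at line 5 remove [bjfy,zlnm] add [oxwyp,mrzbr,irni] -> 13 lines: vxjg oqgm npk ptdmb zabc vxyw oxwyp mrzbr irni vnx xhds idd ljca
Final line 5: zabc

Answer: zabc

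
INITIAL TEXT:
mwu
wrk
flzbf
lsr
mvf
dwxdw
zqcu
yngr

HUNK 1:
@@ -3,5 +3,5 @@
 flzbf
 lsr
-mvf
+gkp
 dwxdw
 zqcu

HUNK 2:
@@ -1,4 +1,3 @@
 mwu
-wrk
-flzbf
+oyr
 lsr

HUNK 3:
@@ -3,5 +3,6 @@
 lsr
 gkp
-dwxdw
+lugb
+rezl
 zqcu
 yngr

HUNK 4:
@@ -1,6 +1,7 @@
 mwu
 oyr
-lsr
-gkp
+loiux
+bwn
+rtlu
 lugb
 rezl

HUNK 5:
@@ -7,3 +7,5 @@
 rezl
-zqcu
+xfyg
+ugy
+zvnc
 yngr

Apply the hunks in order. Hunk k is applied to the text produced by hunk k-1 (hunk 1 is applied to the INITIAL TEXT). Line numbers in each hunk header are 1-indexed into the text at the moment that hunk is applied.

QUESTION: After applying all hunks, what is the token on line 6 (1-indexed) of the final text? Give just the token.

Answer: lugb

Derivation:
Hunk 1: at line 3 remove [mvf] add [gkp] -> 8 lines: mwu wrk flzbf lsr gkp dwxdw zqcu yngr
Hunk 2: at line 1 remove [wrk,flzbf] add [oyr] -> 7 lines: mwu oyr lsr gkp dwxdw zqcu yngr
Hunk 3: at line 3 remove [dwxdw] add [lugb,rezl] -> 8 lines: mwu oyr lsr gkp lugb rezl zqcu yngr
Hunk 4: at line 1 remove [lsr,gkp] add [loiux,bwn,rtlu] -> 9 lines: mwu oyr loiux bwn rtlu lugb rezl zqcu yngr
Hunk 5: at line 7 remove [zqcu] add [xfyg,ugy,zvnc] -> 11 lines: mwu oyr loiux bwn rtlu lugb rezl xfyg ugy zvnc yngr
Final line 6: lugb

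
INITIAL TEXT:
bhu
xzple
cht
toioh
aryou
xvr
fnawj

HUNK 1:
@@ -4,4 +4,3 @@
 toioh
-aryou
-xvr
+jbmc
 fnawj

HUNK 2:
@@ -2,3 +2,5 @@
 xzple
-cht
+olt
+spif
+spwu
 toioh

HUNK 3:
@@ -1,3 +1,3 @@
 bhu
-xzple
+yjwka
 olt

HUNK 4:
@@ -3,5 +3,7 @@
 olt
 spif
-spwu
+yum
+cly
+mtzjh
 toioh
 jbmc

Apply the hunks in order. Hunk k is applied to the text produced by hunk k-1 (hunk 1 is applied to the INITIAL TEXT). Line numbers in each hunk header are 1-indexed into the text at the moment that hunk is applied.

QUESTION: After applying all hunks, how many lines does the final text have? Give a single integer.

Answer: 10

Derivation:
Hunk 1: at line 4 remove [aryou,xvr] add [jbmc] -> 6 lines: bhu xzple cht toioh jbmc fnawj
Hunk 2: at line 2 remove [cht] add [olt,spif,spwu] -> 8 lines: bhu xzple olt spif spwu toioh jbmc fnawj
Hunk 3: at line 1 remove [xzple] add [yjwka] -> 8 lines: bhu yjwka olt spif spwu toioh jbmc fnawj
Hunk 4: at line 3 remove [spwu] add [yum,cly,mtzjh] -> 10 lines: bhu yjwka olt spif yum cly mtzjh toioh jbmc fnawj
Final line count: 10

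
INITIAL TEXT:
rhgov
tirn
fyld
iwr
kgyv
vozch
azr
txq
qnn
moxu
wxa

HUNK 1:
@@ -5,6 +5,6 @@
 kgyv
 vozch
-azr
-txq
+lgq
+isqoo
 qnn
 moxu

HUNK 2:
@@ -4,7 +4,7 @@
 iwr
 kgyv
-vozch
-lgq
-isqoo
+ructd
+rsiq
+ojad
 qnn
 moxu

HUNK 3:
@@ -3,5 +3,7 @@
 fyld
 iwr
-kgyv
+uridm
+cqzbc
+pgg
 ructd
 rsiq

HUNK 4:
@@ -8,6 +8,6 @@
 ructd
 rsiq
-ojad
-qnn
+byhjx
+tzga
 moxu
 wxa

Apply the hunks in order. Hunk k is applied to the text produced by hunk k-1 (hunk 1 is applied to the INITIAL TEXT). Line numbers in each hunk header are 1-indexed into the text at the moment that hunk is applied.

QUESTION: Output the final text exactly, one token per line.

Hunk 1: at line 5 remove [azr,txq] add [lgq,isqoo] -> 11 lines: rhgov tirn fyld iwr kgyv vozch lgq isqoo qnn moxu wxa
Hunk 2: at line 4 remove [vozch,lgq,isqoo] add [ructd,rsiq,ojad] -> 11 lines: rhgov tirn fyld iwr kgyv ructd rsiq ojad qnn moxu wxa
Hunk 3: at line 3 remove [kgyv] add [uridm,cqzbc,pgg] -> 13 lines: rhgov tirn fyld iwr uridm cqzbc pgg ructd rsiq ojad qnn moxu wxa
Hunk 4: at line 8 remove [ojad,qnn] add [byhjx,tzga] -> 13 lines: rhgov tirn fyld iwr uridm cqzbc pgg ructd rsiq byhjx tzga moxu wxa

Answer: rhgov
tirn
fyld
iwr
uridm
cqzbc
pgg
ructd
rsiq
byhjx
tzga
moxu
wxa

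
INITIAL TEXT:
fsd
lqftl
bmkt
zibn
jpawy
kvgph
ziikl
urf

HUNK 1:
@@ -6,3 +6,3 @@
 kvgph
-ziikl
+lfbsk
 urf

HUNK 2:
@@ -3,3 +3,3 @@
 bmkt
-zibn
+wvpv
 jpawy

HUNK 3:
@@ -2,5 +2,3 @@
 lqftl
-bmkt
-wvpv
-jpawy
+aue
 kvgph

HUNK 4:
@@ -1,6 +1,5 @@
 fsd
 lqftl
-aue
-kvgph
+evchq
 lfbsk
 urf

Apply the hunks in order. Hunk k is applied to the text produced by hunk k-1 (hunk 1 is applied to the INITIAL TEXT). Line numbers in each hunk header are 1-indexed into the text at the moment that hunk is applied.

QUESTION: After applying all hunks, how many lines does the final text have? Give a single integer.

Answer: 5

Derivation:
Hunk 1: at line 6 remove [ziikl] add [lfbsk] -> 8 lines: fsd lqftl bmkt zibn jpawy kvgph lfbsk urf
Hunk 2: at line 3 remove [zibn] add [wvpv] -> 8 lines: fsd lqftl bmkt wvpv jpawy kvgph lfbsk urf
Hunk 3: at line 2 remove [bmkt,wvpv,jpawy] add [aue] -> 6 lines: fsd lqftl aue kvgph lfbsk urf
Hunk 4: at line 1 remove [aue,kvgph] add [evchq] -> 5 lines: fsd lqftl evchq lfbsk urf
Final line count: 5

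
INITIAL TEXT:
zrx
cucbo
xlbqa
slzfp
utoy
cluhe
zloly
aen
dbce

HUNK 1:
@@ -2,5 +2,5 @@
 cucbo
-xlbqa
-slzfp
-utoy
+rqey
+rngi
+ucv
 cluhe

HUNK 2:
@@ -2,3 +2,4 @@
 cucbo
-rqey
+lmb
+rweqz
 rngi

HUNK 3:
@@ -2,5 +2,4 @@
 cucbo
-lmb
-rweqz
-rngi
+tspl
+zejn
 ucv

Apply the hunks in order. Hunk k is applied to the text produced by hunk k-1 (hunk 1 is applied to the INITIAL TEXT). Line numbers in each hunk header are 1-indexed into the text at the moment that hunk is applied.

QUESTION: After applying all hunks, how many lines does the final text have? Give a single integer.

Answer: 9

Derivation:
Hunk 1: at line 2 remove [xlbqa,slzfp,utoy] add [rqey,rngi,ucv] -> 9 lines: zrx cucbo rqey rngi ucv cluhe zloly aen dbce
Hunk 2: at line 2 remove [rqey] add [lmb,rweqz] -> 10 lines: zrx cucbo lmb rweqz rngi ucv cluhe zloly aen dbce
Hunk 3: at line 2 remove [lmb,rweqz,rngi] add [tspl,zejn] -> 9 lines: zrx cucbo tspl zejn ucv cluhe zloly aen dbce
Final line count: 9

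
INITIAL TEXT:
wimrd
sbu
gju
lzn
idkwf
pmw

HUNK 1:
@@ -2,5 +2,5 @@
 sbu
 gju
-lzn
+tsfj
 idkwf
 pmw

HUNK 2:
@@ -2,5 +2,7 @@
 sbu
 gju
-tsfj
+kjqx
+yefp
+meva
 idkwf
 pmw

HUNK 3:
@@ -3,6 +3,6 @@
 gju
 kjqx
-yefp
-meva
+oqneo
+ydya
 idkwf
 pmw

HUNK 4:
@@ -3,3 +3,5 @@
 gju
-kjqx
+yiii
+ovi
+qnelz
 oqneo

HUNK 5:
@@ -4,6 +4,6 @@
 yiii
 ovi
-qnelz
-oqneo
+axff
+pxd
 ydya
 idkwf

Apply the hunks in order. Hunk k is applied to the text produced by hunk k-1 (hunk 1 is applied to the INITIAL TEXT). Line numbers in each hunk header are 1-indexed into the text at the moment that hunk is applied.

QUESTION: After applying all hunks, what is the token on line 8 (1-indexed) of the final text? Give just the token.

Hunk 1: at line 2 remove [lzn] add [tsfj] -> 6 lines: wimrd sbu gju tsfj idkwf pmw
Hunk 2: at line 2 remove [tsfj] add [kjqx,yefp,meva] -> 8 lines: wimrd sbu gju kjqx yefp meva idkwf pmw
Hunk 3: at line 3 remove [yefp,meva] add [oqneo,ydya] -> 8 lines: wimrd sbu gju kjqx oqneo ydya idkwf pmw
Hunk 4: at line 3 remove [kjqx] add [yiii,ovi,qnelz] -> 10 lines: wimrd sbu gju yiii ovi qnelz oqneo ydya idkwf pmw
Hunk 5: at line 4 remove [qnelz,oqneo] add [axff,pxd] -> 10 lines: wimrd sbu gju yiii ovi axff pxd ydya idkwf pmw
Final line 8: ydya

Answer: ydya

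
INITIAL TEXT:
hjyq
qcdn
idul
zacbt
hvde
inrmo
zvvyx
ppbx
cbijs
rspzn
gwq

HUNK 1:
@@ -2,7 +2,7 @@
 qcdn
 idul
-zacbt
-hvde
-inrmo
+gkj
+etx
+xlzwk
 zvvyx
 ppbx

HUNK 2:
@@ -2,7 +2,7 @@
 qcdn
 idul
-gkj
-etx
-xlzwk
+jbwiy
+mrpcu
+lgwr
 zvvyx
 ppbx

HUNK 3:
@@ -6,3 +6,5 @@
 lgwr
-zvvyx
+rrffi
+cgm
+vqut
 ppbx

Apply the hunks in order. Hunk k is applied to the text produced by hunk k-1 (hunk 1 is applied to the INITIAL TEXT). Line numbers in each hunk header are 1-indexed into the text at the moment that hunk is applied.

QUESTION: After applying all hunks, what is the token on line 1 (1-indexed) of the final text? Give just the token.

Hunk 1: at line 2 remove [zacbt,hvde,inrmo] add [gkj,etx,xlzwk] -> 11 lines: hjyq qcdn idul gkj etx xlzwk zvvyx ppbx cbijs rspzn gwq
Hunk 2: at line 2 remove [gkj,etx,xlzwk] add [jbwiy,mrpcu,lgwr] -> 11 lines: hjyq qcdn idul jbwiy mrpcu lgwr zvvyx ppbx cbijs rspzn gwq
Hunk 3: at line 6 remove [zvvyx] add [rrffi,cgm,vqut] -> 13 lines: hjyq qcdn idul jbwiy mrpcu lgwr rrffi cgm vqut ppbx cbijs rspzn gwq
Final line 1: hjyq

Answer: hjyq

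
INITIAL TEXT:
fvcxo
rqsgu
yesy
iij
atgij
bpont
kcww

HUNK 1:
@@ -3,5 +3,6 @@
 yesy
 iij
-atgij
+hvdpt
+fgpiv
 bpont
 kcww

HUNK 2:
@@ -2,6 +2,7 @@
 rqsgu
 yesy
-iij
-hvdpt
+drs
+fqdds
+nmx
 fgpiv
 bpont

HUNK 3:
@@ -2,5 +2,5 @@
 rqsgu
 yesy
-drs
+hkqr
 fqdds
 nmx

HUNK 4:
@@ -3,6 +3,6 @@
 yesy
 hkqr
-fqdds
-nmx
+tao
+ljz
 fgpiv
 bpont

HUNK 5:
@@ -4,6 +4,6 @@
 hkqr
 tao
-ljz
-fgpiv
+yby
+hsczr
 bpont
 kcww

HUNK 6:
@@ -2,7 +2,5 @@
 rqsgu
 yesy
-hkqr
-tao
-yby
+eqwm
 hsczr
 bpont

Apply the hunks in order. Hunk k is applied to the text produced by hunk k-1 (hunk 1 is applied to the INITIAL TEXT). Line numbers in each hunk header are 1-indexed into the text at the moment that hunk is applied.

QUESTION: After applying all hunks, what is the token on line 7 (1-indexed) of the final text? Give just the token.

Hunk 1: at line 3 remove [atgij] add [hvdpt,fgpiv] -> 8 lines: fvcxo rqsgu yesy iij hvdpt fgpiv bpont kcww
Hunk 2: at line 2 remove [iij,hvdpt] add [drs,fqdds,nmx] -> 9 lines: fvcxo rqsgu yesy drs fqdds nmx fgpiv bpont kcww
Hunk 3: at line 2 remove [drs] add [hkqr] -> 9 lines: fvcxo rqsgu yesy hkqr fqdds nmx fgpiv bpont kcww
Hunk 4: at line 3 remove [fqdds,nmx] add [tao,ljz] -> 9 lines: fvcxo rqsgu yesy hkqr tao ljz fgpiv bpont kcww
Hunk 5: at line 4 remove [ljz,fgpiv] add [yby,hsczr] -> 9 lines: fvcxo rqsgu yesy hkqr tao yby hsczr bpont kcww
Hunk 6: at line 2 remove [hkqr,tao,yby] add [eqwm] -> 7 lines: fvcxo rqsgu yesy eqwm hsczr bpont kcww
Final line 7: kcww

Answer: kcww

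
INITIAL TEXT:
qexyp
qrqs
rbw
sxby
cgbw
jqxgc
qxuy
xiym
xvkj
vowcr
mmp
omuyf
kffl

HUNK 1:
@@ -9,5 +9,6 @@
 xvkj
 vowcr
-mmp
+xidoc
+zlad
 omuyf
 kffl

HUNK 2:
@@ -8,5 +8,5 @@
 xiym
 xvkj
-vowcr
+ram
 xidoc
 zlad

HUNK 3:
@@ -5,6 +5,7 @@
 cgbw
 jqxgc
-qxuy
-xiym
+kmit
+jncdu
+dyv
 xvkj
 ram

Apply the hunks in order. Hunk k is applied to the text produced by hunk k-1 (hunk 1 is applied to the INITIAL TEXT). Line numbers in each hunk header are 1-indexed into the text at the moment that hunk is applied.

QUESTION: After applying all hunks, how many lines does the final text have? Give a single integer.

Hunk 1: at line 9 remove [mmp] add [xidoc,zlad] -> 14 lines: qexyp qrqs rbw sxby cgbw jqxgc qxuy xiym xvkj vowcr xidoc zlad omuyf kffl
Hunk 2: at line 8 remove [vowcr] add [ram] -> 14 lines: qexyp qrqs rbw sxby cgbw jqxgc qxuy xiym xvkj ram xidoc zlad omuyf kffl
Hunk 3: at line 5 remove [qxuy,xiym] add [kmit,jncdu,dyv] -> 15 lines: qexyp qrqs rbw sxby cgbw jqxgc kmit jncdu dyv xvkj ram xidoc zlad omuyf kffl
Final line count: 15

Answer: 15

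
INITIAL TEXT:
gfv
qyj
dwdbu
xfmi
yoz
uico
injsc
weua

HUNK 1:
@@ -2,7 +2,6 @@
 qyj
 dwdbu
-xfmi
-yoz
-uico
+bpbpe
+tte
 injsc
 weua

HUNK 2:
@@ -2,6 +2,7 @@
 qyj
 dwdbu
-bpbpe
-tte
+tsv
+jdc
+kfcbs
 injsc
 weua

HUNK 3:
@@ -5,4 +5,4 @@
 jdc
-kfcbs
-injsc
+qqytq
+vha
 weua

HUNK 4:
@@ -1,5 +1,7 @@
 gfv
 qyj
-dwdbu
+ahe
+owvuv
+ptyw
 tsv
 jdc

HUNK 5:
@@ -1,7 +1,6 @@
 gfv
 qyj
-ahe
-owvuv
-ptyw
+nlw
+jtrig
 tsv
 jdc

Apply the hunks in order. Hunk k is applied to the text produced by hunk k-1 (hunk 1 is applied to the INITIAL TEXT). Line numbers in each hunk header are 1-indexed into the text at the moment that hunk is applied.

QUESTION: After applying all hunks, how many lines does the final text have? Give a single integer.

Answer: 9

Derivation:
Hunk 1: at line 2 remove [xfmi,yoz,uico] add [bpbpe,tte] -> 7 lines: gfv qyj dwdbu bpbpe tte injsc weua
Hunk 2: at line 2 remove [bpbpe,tte] add [tsv,jdc,kfcbs] -> 8 lines: gfv qyj dwdbu tsv jdc kfcbs injsc weua
Hunk 3: at line 5 remove [kfcbs,injsc] add [qqytq,vha] -> 8 lines: gfv qyj dwdbu tsv jdc qqytq vha weua
Hunk 4: at line 1 remove [dwdbu] add [ahe,owvuv,ptyw] -> 10 lines: gfv qyj ahe owvuv ptyw tsv jdc qqytq vha weua
Hunk 5: at line 1 remove [ahe,owvuv,ptyw] add [nlw,jtrig] -> 9 lines: gfv qyj nlw jtrig tsv jdc qqytq vha weua
Final line count: 9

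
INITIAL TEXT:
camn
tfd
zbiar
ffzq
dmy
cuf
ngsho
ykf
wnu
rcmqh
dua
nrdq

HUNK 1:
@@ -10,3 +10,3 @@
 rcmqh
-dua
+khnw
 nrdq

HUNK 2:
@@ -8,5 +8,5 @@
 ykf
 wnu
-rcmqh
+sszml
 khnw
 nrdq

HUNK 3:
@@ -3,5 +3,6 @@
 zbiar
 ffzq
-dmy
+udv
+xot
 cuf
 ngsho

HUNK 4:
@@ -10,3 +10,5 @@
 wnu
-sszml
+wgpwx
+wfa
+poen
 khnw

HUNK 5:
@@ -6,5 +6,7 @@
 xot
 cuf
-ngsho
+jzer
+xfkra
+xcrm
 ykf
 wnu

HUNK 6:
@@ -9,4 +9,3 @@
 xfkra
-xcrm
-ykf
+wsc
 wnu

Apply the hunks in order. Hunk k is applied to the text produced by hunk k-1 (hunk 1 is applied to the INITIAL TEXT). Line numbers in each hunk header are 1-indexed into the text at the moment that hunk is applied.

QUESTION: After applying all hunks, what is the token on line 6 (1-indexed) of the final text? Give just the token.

Hunk 1: at line 10 remove [dua] add [khnw] -> 12 lines: camn tfd zbiar ffzq dmy cuf ngsho ykf wnu rcmqh khnw nrdq
Hunk 2: at line 8 remove [rcmqh] add [sszml] -> 12 lines: camn tfd zbiar ffzq dmy cuf ngsho ykf wnu sszml khnw nrdq
Hunk 3: at line 3 remove [dmy] add [udv,xot] -> 13 lines: camn tfd zbiar ffzq udv xot cuf ngsho ykf wnu sszml khnw nrdq
Hunk 4: at line 10 remove [sszml] add [wgpwx,wfa,poen] -> 15 lines: camn tfd zbiar ffzq udv xot cuf ngsho ykf wnu wgpwx wfa poen khnw nrdq
Hunk 5: at line 6 remove [ngsho] add [jzer,xfkra,xcrm] -> 17 lines: camn tfd zbiar ffzq udv xot cuf jzer xfkra xcrm ykf wnu wgpwx wfa poen khnw nrdq
Hunk 6: at line 9 remove [xcrm,ykf] add [wsc] -> 16 lines: camn tfd zbiar ffzq udv xot cuf jzer xfkra wsc wnu wgpwx wfa poen khnw nrdq
Final line 6: xot

Answer: xot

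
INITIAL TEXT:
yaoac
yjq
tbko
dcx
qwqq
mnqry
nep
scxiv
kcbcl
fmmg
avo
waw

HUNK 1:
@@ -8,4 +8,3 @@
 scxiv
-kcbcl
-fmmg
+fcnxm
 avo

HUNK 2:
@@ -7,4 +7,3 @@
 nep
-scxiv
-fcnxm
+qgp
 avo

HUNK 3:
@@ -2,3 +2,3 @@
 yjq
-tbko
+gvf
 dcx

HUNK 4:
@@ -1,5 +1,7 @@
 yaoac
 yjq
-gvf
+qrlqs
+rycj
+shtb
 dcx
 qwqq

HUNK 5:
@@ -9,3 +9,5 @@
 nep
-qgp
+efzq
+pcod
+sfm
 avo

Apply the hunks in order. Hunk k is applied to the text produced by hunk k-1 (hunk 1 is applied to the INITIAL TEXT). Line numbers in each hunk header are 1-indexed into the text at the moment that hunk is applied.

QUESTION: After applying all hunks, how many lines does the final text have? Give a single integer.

Answer: 14

Derivation:
Hunk 1: at line 8 remove [kcbcl,fmmg] add [fcnxm] -> 11 lines: yaoac yjq tbko dcx qwqq mnqry nep scxiv fcnxm avo waw
Hunk 2: at line 7 remove [scxiv,fcnxm] add [qgp] -> 10 lines: yaoac yjq tbko dcx qwqq mnqry nep qgp avo waw
Hunk 3: at line 2 remove [tbko] add [gvf] -> 10 lines: yaoac yjq gvf dcx qwqq mnqry nep qgp avo waw
Hunk 4: at line 1 remove [gvf] add [qrlqs,rycj,shtb] -> 12 lines: yaoac yjq qrlqs rycj shtb dcx qwqq mnqry nep qgp avo waw
Hunk 5: at line 9 remove [qgp] add [efzq,pcod,sfm] -> 14 lines: yaoac yjq qrlqs rycj shtb dcx qwqq mnqry nep efzq pcod sfm avo waw
Final line count: 14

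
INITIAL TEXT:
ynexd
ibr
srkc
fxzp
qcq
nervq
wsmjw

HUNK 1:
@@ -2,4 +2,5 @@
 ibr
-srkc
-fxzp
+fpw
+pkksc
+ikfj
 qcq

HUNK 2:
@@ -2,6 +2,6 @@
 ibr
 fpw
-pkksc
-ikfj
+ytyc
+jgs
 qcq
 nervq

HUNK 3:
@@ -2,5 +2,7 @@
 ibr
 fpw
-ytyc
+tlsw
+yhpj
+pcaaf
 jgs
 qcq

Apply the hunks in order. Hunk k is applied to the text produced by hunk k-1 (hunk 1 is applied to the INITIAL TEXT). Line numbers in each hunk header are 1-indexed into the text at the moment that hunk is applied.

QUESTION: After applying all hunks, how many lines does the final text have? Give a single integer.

Answer: 10

Derivation:
Hunk 1: at line 2 remove [srkc,fxzp] add [fpw,pkksc,ikfj] -> 8 lines: ynexd ibr fpw pkksc ikfj qcq nervq wsmjw
Hunk 2: at line 2 remove [pkksc,ikfj] add [ytyc,jgs] -> 8 lines: ynexd ibr fpw ytyc jgs qcq nervq wsmjw
Hunk 3: at line 2 remove [ytyc] add [tlsw,yhpj,pcaaf] -> 10 lines: ynexd ibr fpw tlsw yhpj pcaaf jgs qcq nervq wsmjw
Final line count: 10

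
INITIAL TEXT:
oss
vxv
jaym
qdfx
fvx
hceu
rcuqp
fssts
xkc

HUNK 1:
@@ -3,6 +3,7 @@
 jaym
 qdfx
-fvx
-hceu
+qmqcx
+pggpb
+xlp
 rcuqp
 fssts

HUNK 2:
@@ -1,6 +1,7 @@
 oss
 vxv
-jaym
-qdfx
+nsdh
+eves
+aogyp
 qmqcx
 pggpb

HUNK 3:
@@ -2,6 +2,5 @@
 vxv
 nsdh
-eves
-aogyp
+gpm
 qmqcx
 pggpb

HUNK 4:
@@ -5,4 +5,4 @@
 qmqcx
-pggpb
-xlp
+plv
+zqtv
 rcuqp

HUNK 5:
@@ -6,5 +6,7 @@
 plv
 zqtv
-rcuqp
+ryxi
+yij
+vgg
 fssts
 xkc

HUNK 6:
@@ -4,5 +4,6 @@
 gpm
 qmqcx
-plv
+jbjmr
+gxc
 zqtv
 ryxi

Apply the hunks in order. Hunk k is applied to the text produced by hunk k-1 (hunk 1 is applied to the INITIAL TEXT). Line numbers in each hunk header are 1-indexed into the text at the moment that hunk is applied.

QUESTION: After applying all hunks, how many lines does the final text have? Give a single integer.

Answer: 13

Derivation:
Hunk 1: at line 3 remove [fvx,hceu] add [qmqcx,pggpb,xlp] -> 10 lines: oss vxv jaym qdfx qmqcx pggpb xlp rcuqp fssts xkc
Hunk 2: at line 1 remove [jaym,qdfx] add [nsdh,eves,aogyp] -> 11 lines: oss vxv nsdh eves aogyp qmqcx pggpb xlp rcuqp fssts xkc
Hunk 3: at line 2 remove [eves,aogyp] add [gpm] -> 10 lines: oss vxv nsdh gpm qmqcx pggpb xlp rcuqp fssts xkc
Hunk 4: at line 5 remove [pggpb,xlp] add [plv,zqtv] -> 10 lines: oss vxv nsdh gpm qmqcx plv zqtv rcuqp fssts xkc
Hunk 5: at line 6 remove [rcuqp] add [ryxi,yij,vgg] -> 12 lines: oss vxv nsdh gpm qmqcx plv zqtv ryxi yij vgg fssts xkc
Hunk 6: at line 4 remove [plv] add [jbjmr,gxc] -> 13 lines: oss vxv nsdh gpm qmqcx jbjmr gxc zqtv ryxi yij vgg fssts xkc
Final line count: 13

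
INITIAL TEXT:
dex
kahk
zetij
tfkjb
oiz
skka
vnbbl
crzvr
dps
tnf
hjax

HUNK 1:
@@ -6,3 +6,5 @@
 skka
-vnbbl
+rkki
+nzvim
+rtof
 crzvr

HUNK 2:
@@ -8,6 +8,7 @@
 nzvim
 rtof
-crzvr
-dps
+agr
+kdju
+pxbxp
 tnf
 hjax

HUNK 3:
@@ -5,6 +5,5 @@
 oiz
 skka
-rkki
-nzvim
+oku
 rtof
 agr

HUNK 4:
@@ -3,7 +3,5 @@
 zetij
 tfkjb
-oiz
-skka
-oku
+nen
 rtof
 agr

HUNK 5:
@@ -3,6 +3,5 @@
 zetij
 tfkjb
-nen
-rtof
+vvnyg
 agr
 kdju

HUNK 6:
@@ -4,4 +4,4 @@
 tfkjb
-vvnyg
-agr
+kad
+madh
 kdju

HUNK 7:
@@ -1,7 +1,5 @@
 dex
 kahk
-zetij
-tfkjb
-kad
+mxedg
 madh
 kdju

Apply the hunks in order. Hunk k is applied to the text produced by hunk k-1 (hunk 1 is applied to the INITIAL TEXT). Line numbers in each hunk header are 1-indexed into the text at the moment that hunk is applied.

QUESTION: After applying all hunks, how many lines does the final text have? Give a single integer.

Answer: 8

Derivation:
Hunk 1: at line 6 remove [vnbbl] add [rkki,nzvim,rtof] -> 13 lines: dex kahk zetij tfkjb oiz skka rkki nzvim rtof crzvr dps tnf hjax
Hunk 2: at line 8 remove [crzvr,dps] add [agr,kdju,pxbxp] -> 14 lines: dex kahk zetij tfkjb oiz skka rkki nzvim rtof agr kdju pxbxp tnf hjax
Hunk 3: at line 5 remove [rkki,nzvim] add [oku] -> 13 lines: dex kahk zetij tfkjb oiz skka oku rtof agr kdju pxbxp tnf hjax
Hunk 4: at line 3 remove [oiz,skka,oku] add [nen] -> 11 lines: dex kahk zetij tfkjb nen rtof agr kdju pxbxp tnf hjax
Hunk 5: at line 3 remove [nen,rtof] add [vvnyg] -> 10 lines: dex kahk zetij tfkjb vvnyg agr kdju pxbxp tnf hjax
Hunk 6: at line 4 remove [vvnyg,agr] add [kad,madh] -> 10 lines: dex kahk zetij tfkjb kad madh kdju pxbxp tnf hjax
Hunk 7: at line 1 remove [zetij,tfkjb,kad] add [mxedg] -> 8 lines: dex kahk mxedg madh kdju pxbxp tnf hjax
Final line count: 8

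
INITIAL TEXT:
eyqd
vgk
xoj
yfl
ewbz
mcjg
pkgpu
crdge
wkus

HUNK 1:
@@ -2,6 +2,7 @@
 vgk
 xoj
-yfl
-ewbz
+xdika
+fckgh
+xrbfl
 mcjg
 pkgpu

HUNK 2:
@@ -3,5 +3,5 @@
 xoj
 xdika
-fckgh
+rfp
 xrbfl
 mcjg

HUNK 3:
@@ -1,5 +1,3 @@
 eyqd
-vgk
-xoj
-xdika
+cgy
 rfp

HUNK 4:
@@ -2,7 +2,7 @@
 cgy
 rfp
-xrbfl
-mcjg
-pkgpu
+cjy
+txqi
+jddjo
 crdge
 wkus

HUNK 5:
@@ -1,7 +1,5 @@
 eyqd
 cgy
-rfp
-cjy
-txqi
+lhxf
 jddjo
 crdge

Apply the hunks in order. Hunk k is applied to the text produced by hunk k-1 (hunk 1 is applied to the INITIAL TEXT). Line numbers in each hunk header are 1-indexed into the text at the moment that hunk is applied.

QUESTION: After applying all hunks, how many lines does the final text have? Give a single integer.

Answer: 6

Derivation:
Hunk 1: at line 2 remove [yfl,ewbz] add [xdika,fckgh,xrbfl] -> 10 lines: eyqd vgk xoj xdika fckgh xrbfl mcjg pkgpu crdge wkus
Hunk 2: at line 3 remove [fckgh] add [rfp] -> 10 lines: eyqd vgk xoj xdika rfp xrbfl mcjg pkgpu crdge wkus
Hunk 3: at line 1 remove [vgk,xoj,xdika] add [cgy] -> 8 lines: eyqd cgy rfp xrbfl mcjg pkgpu crdge wkus
Hunk 4: at line 2 remove [xrbfl,mcjg,pkgpu] add [cjy,txqi,jddjo] -> 8 lines: eyqd cgy rfp cjy txqi jddjo crdge wkus
Hunk 5: at line 1 remove [rfp,cjy,txqi] add [lhxf] -> 6 lines: eyqd cgy lhxf jddjo crdge wkus
Final line count: 6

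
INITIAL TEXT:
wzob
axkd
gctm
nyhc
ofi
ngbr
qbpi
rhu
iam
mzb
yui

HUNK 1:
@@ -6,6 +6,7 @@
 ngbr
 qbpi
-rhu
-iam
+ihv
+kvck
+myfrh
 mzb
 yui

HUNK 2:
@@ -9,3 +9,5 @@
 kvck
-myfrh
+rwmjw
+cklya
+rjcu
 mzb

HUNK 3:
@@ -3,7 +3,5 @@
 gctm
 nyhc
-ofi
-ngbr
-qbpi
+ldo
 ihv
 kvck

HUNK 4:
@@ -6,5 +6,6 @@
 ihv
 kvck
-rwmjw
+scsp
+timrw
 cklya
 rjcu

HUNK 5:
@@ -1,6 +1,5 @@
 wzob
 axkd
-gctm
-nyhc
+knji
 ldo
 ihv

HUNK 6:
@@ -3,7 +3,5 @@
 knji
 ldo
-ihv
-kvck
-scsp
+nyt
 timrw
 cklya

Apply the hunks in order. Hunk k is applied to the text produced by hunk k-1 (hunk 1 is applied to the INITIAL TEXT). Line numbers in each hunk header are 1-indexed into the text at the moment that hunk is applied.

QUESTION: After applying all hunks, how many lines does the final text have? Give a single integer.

Answer: 10

Derivation:
Hunk 1: at line 6 remove [rhu,iam] add [ihv,kvck,myfrh] -> 12 lines: wzob axkd gctm nyhc ofi ngbr qbpi ihv kvck myfrh mzb yui
Hunk 2: at line 9 remove [myfrh] add [rwmjw,cklya,rjcu] -> 14 lines: wzob axkd gctm nyhc ofi ngbr qbpi ihv kvck rwmjw cklya rjcu mzb yui
Hunk 3: at line 3 remove [ofi,ngbr,qbpi] add [ldo] -> 12 lines: wzob axkd gctm nyhc ldo ihv kvck rwmjw cklya rjcu mzb yui
Hunk 4: at line 6 remove [rwmjw] add [scsp,timrw] -> 13 lines: wzob axkd gctm nyhc ldo ihv kvck scsp timrw cklya rjcu mzb yui
Hunk 5: at line 1 remove [gctm,nyhc] add [knji] -> 12 lines: wzob axkd knji ldo ihv kvck scsp timrw cklya rjcu mzb yui
Hunk 6: at line 3 remove [ihv,kvck,scsp] add [nyt] -> 10 lines: wzob axkd knji ldo nyt timrw cklya rjcu mzb yui
Final line count: 10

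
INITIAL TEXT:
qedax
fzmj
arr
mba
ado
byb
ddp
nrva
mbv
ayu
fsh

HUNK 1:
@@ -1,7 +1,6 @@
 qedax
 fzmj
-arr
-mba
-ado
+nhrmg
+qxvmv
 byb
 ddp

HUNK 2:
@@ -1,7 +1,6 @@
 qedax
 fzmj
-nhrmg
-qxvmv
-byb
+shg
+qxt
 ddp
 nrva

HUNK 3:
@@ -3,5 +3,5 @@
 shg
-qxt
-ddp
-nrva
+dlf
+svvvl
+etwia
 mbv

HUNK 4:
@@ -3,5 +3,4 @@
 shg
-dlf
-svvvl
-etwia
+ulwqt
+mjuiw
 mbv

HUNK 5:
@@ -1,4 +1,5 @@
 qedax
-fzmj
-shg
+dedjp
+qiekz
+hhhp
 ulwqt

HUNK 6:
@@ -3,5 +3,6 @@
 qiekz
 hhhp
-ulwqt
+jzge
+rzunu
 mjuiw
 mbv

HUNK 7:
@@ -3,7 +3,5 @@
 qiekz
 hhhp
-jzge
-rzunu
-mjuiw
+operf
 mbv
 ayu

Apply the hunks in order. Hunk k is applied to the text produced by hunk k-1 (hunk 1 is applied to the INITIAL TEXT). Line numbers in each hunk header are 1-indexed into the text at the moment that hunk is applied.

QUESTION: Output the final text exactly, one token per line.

Hunk 1: at line 1 remove [arr,mba,ado] add [nhrmg,qxvmv] -> 10 lines: qedax fzmj nhrmg qxvmv byb ddp nrva mbv ayu fsh
Hunk 2: at line 1 remove [nhrmg,qxvmv,byb] add [shg,qxt] -> 9 lines: qedax fzmj shg qxt ddp nrva mbv ayu fsh
Hunk 3: at line 3 remove [qxt,ddp,nrva] add [dlf,svvvl,etwia] -> 9 lines: qedax fzmj shg dlf svvvl etwia mbv ayu fsh
Hunk 4: at line 3 remove [dlf,svvvl,etwia] add [ulwqt,mjuiw] -> 8 lines: qedax fzmj shg ulwqt mjuiw mbv ayu fsh
Hunk 5: at line 1 remove [fzmj,shg] add [dedjp,qiekz,hhhp] -> 9 lines: qedax dedjp qiekz hhhp ulwqt mjuiw mbv ayu fsh
Hunk 6: at line 3 remove [ulwqt] add [jzge,rzunu] -> 10 lines: qedax dedjp qiekz hhhp jzge rzunu mjuiw mbv ayu fsh
Hunk 7: at line 3 remove [jzge,rzunu,mjuiw] add [operf] -> 8 lines: qedax dedjp qiekz hhhp operf mbv ayu fsh

Answer: qedax
dedjp
qiekz
hhhp
operf
mbv
ayu
fsh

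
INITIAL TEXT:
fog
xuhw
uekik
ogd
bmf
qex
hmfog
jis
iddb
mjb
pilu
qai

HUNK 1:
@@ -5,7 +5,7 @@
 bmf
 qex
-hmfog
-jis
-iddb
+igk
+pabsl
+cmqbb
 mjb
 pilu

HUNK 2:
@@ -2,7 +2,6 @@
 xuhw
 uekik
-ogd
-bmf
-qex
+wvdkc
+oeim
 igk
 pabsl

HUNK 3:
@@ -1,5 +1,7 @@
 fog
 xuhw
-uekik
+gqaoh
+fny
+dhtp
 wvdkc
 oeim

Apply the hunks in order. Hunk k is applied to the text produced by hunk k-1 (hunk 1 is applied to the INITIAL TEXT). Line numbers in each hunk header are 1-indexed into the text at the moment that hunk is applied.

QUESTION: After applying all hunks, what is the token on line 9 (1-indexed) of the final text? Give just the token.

Hunk 1: at line 5 remove [hmfog,jis,iddb] add [igk,pabsl,cmqbb] -> 12 lines: fog xuhw uekik ogd bmf qex igk pabsl cmqbb mjb pilu qai
Hunk 2: at line 2 remove [ogd,bmf,qex] add [wvdkc,oeim] -> 11 lines: fog xuhw uekik wvdkc oeim igk pabsl cmqbb mjb pilu qai
Hunk 3: at line 1 remove [uekik] add [gqaoh,fny,dhtp] -> 13 lines: fog xuhw gqaoh fny dhtp wvdkc oeim igk pabsl cmqbb mjb pilu qai
Final line 9: pabsl

Answer: pabsl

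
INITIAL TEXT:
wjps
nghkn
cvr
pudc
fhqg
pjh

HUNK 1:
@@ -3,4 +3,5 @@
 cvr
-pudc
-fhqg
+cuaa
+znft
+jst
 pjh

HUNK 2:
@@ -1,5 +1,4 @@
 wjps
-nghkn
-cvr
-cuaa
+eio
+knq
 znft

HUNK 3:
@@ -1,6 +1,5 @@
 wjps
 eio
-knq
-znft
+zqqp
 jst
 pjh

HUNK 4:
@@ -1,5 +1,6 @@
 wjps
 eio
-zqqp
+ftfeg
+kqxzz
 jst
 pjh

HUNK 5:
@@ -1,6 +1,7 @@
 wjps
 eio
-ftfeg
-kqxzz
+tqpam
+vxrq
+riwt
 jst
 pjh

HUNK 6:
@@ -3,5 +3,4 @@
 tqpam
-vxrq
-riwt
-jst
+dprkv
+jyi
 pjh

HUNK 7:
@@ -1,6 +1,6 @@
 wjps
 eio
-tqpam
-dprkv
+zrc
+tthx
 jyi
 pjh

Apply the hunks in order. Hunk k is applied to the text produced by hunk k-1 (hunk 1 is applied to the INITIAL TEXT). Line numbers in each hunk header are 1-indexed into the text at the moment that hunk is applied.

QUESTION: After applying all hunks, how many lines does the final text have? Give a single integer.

Answer: 6

Derivation:
Hunk 1: at line 3 remove [pudc,fhqg] add [cuaa,znft,jst] -> 7 lines: wjps nghkn cvr cuaa znft jst pjh
Hunk 2: at line 1 remove [nghkn,cvr,cuaa] add [eio,knq] -> 6 lines: wjps eio knq znft jst pjh
Hunk 3: at line 1 remove [knq,znft] add [zqqp] -> 5 lines: wjps eio zqqp jst pjh
Hunk 4: at line 1 remove [zqqp] add [ftfeg,kqxzz] -> 6 lines: wjps eio ftfeg kqxzz jst pjh
Hunk 5: at line 1 remove [ftfeg,kqxzz] add [tqpam,vxrq,riwt] -> 7 lines: wjps eio tqpam vxrq riwt jst pjh
Hunk 6: at line 3 remove [vxrq,riwt,jst] add [dprkv,jyi] -> 6 lines: wjps eio tqpam dprkv jyi pjh
Hunk 7: at line 1 remove [tqpam,dprkv] add [zrc,tthx] -> 6 lines: wjps eio zrc tthx jyi pjh
Final line count: 6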